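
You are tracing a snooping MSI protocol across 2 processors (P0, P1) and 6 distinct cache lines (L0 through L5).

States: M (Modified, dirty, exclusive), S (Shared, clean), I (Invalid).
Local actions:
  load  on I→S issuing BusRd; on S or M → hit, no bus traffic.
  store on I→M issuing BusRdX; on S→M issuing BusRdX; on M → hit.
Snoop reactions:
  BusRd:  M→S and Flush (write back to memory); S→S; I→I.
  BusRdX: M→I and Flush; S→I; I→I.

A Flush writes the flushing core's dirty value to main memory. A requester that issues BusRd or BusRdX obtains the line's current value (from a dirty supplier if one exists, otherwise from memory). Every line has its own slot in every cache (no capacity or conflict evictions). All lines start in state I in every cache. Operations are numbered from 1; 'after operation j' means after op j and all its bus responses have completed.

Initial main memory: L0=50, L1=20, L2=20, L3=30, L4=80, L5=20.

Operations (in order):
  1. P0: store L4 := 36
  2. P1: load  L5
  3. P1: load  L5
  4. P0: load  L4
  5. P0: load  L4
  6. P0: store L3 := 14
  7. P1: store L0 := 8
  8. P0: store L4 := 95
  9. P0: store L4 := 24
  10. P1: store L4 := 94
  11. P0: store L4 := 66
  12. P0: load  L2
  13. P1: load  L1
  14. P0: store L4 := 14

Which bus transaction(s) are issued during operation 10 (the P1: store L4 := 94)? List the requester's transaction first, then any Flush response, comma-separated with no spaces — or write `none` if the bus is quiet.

bus = BusRdX,Flush

[1] P0: store L4 := 36 | P0:M(36), P1:I | bus: BusRdX
[2] P1: load  L5 | P0:I, P1:S(20) | bus: BusRd
[3] P1: load  L5 | P0:I, P1:S(20) | bus: none
[4] P0: load  L4 | P0:M(36), P1:I | bus: none
[5] P0: load  L4 | P0:M(36), P1:I | bus: none
[6] P0: store L3 := 14 | P0:M(14), P1:I | bus: BusRdX
[7] P1: store L0 := 8 | P0:I, P1:M(8) | bus: BusRdX
[8] P0: store L4 := 95 | P0:M(95), P1:I | bus: none
[9] P0: store L4 := 24 | P0:M(24), P1:I | bus: none
[10] P1: store L4 := 94 | P0:I, P1:M(94) | bus: BusRdX,Flush
[11] P0: store L4 := 66 | P0:M(66), P1:I | bus: BusRdX,Flush
[12] P0: load  L2 | P0:S(20), P1:I | bus: BusRd
[13] P1: load  L1 | P0:I, P1:S(20) | bus: BusRd
[14] P0: store L4 := 14 | P0:M(14), P1:I | bus: none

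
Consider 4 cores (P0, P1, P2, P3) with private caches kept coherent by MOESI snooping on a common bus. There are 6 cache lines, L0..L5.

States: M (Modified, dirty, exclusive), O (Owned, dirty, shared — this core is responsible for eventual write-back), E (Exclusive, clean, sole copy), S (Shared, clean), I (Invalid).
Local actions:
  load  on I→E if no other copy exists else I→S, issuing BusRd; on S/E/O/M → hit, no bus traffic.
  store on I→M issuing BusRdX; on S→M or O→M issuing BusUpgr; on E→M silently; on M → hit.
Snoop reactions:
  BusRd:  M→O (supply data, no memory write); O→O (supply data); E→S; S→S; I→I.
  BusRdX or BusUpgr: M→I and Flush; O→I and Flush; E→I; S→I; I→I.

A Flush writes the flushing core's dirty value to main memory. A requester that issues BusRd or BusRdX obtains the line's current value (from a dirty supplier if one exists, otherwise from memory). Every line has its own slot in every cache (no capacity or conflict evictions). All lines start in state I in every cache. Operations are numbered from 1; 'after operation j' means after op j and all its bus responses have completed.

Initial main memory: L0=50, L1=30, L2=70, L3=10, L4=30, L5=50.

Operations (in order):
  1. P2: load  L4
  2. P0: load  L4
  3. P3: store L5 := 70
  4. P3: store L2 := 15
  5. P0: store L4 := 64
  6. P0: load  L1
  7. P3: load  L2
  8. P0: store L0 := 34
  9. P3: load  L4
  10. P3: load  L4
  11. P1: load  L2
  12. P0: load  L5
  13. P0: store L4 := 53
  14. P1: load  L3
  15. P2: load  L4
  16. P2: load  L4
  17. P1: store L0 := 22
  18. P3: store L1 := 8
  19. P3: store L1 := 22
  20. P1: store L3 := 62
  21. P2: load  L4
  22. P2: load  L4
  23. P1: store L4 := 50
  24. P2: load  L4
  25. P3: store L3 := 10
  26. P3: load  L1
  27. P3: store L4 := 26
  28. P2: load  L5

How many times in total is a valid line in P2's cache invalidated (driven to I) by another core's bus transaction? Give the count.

invalidations = 3

1. P2: load  L4  bus=[BusRd]  L4: P0=I P1=I P2=E P3=I  mem[L4]=30
2. P0: load  L4  bus=[BusRd]  L4: P0=S P1=I P2=S P3=I  mem[L4]=30
3. P3: store L5 := 70  bus=[BusRdX]  L5: P0=I P1=I P2=I P3=M  mem[L5]=50
4. P3: store L2 := 15  bus=[BusRdX]  L2: P0=I P1=I P2=I P3=M  mem[L2]=70
5. P0: store L4 := 64  bus=[BusUpgr]  L4: P0=M P1=I P2=I P3=I  mem[L4]=30
6. P0: load  L1  bus=[BusRd]  L1: P0=E P1=I P2=I P3=I  mem[L1]=30
7. P3: load  L2  bus=[-]  L2: P0=I P1=I P2=I P3=M  mem[L2]=70
8. P0: store L0 := 34  bus=[BusRdX]  L0: P0=M P1=I P2=I P3=I  mem[L0]=50
9. P3: load  L4  bus=[BusRd]  L4: P0=O P1=I P2=I P3=S  mem[L4]=30
10. P3: load  L4  bus=[-]  L4: P0=O P1=I P2=I P3=S  mem[L4]=30
11. P1: load  L2  bus=[BusRd]  L2: P0=I P1=S P2=I P3=O  mem[L2]=70
12. P0: load  L5  bus=[BusRd]  L5: P0=S P1=I P2=I P3=O  mem[L5]=50
13. P0: store L4 := 53  bus=[BusUpgr]  L4: P0=M P1=I P2=I P3=I  mem[L4]=30
14. P1: load  L3  bus=[BusRd]  L3: P0=I P1=E P2=I P3=I  mem[L3]=10
15. P2: load  L4  bus=[BusRd]  L4: P0=O P1=I P2=S P3=I  mem[L4]=30
16. P2: load  L4  bus=[-]  L4: P0=O P1=I P2=S P3=I  mem[L4]=30
17. P1: store L0 := 22  bus=[BusRdX,Flush]  L0: P0=I P1=M P2=I P3=I  mem[L0]=34
18. P3: store L1 := 8  bus=[BusRdX]  L1: P0=I P1=I P2=I P3=M  mem[L1]=30
19. P3: store L1 := 22  bus=[-]  L1: P0=I P1=I P2=I P3=M  mem[L1]=30
20. P1: store L3 := 62  bus=[-]  L3: P0=I P1=M P2=I P3=I  mem[L3]=10
21. P2: load  L4  bus=[-]  L4: P0=O P1=I P2=S P3=I  mem[L4]=30
22. P2: load  L4  bus=[-]  L4: P0=O P1=I P2=S P3=I  mem[L4]=30
23. P1: store L4 := 50  bus=[BusRdX,Flush]  L4: P0=I P1=M P2=I P3=I  mem[L4]=53
24. P2: load  L4  bus=[BusRd]  L4: P0=I P1=O P2=S P3=I  mem[L4]=53
25. P3: store L3 := 10  bus=[BusRdX,Flush]  L3: P0=I P1=I P2=I P3=M  mem[L3]=62
26. P3: load  L1  bus=[-]  L1: P0=I P1=I P2=I P3=M  mem[L1]=30
27. P3: store L4 := 26  bus=[BusRdX,Flush]  L4: P0=I P1=I P2=I P3=M  mem[L4]=50
28. P2: load  L5  bus=[BusRd]  L5: P0=S P1=I P2=S P3=O  mem[L5]=50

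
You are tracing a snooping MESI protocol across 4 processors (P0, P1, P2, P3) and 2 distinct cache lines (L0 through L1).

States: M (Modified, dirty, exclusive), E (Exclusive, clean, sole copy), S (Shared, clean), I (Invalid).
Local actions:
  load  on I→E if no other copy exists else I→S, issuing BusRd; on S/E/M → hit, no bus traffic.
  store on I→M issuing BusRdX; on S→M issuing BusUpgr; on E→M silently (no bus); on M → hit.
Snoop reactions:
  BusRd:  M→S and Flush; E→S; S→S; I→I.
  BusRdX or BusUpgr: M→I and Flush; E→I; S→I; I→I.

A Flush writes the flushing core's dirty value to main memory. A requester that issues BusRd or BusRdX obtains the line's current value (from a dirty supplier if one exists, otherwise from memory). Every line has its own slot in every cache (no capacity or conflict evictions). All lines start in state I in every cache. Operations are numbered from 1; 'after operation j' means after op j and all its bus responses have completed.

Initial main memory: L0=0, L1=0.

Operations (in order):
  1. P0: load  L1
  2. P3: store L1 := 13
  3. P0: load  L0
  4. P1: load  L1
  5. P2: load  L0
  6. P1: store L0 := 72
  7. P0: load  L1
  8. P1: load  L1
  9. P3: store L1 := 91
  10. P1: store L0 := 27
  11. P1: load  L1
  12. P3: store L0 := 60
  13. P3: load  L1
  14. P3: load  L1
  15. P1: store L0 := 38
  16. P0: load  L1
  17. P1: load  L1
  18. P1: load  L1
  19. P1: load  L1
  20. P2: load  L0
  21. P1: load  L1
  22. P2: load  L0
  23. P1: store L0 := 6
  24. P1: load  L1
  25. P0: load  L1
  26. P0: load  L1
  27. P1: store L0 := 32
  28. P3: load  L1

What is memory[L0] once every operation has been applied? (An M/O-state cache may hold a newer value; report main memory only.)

step 1: P0: load  L1  ⟶  EIII  (L1)  txn=BusRd  M[L1]=0
step 2: P3: store L1 := 13  ⟶  IIIM  (L1)  txn=BusRdX  M[L1]=0
step 3: P0: load  L0  ⟶  EIII  (L0)  txn=BusRd  M[L0]=0
step 4: P1: load  L1  ⟶  ISIS  (L1)  txn=BusRd+Flush  M[L1]=13
step 5: P2: load  L0  ⟶  SISI  (L0)  txn=BusRd  M[L0]=0
step 6: P1: store L0 := 72  ⟶  IMII  (L0)  txn=BusRdX  M[L0]=0
step 7: P0: load  L1  ⟶  SSIS  (L1)  txn=BusRd  M[L1]=13
step 8: P1: load  L1  ⟶  SSIS  (L1)  txn=∅  M[L1]=13
step 9: P3: store L1 := 91  ⟶  IIIM  (L1)  txn=BusUpgr  M[L1]=13
step 10: P1: store L0 := 27  ⟶  IMII  (L0)  txn=∅  M[L0]=0
step 11: P1: load  L1  ⟶  ISIS  (L1)  txn=BusRd+Flush  M[L1]=91
step 12: P3: store L0 := 60  ⟶  IIIM  (L0)  txn=BusRdX+Flush  M[L0]=27
step 13: P3: load  L1  ⟶  ISIS  (L1)  txn=∅  M[L1]=91
step 14: P3: load  L1  ⟶  ISIS  (L1)  txn=∅  M[L1]=91
step 15: P1: store L0 := 38  ⟶  IMII  (L0)  txn=BusRdX+Flush  M[L0]=60
step 16: P0: load  L1  ⟶  SSIS  (L1)  txn=BusRd  M[L1]=91
step 17: P1: load  L1  ⟶  SSIS  (L1)  txn=∅  M[L1]=91
step 18: P1: load  L1  ⟶  SSIS  (L1)  txn=∅  M[L1]=91
step 19: P1: load  L1  ⟶  SSIS  (L1)  txn=∅  M[L1]=91
step 20: P2: load  L0  ⟶  ISSI  (L0)  txn=BusRd+Flush  M[L0]=38
step 21: P1: load  L1  ⟶  SSIS  (L1)  txn=∅  M[L1]=91
step 22: P2: load  L0  ⟶  ISSI  (L0)  txn=∅  M[L0]=38
step 23: P1: store L0 := 6  ⟶  IMII  (L0)  txn=BusUpgr  M[L0]=38
step 24: P1: load  L1  ⟶  SSIS  (L1)  txn=∅  M[L1]=91
step 25: P0: load  L1  ⟶  SSIS  (L1)  txn=∅  M[L1]=91
step 26: P0: load  L1  ⟶  SSIS  (L1)  txn=∅  M[L1]=91
step 27: P1: store L0 := 32  ⟶  IMII  (L0)  txn=∅  M[L0]=38
step 28: P3: load  L1  ⟶  SSIS  (L1)  txn=∅  M[L1]=91

memory[L0] = 38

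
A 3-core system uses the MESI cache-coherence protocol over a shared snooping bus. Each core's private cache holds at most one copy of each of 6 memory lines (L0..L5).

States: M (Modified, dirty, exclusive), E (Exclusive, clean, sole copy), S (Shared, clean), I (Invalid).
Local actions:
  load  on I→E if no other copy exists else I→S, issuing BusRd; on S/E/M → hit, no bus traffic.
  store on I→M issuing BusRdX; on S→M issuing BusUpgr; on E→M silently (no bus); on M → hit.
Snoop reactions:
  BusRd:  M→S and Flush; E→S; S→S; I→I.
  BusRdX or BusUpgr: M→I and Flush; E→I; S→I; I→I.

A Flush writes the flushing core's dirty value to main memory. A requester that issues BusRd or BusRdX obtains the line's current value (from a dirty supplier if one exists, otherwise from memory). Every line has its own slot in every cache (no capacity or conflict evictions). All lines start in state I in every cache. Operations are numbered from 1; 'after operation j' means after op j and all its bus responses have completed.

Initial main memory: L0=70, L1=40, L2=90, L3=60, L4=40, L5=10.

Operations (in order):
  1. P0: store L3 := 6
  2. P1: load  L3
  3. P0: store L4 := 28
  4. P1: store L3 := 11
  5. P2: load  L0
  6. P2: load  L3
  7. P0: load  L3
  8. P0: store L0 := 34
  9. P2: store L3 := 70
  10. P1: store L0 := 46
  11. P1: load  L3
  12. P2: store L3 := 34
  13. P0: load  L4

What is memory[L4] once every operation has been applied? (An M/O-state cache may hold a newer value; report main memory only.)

[1] P0: store L3 := 6 | P0:M(6), P1:I, P2:I | bus: BusRdX
[2] P1: load  L3 | P0:S(6), P1:S(6), P2:I | bus: BusRd,Flush
[3] P0: store L4 := 28 | P0:M(28), P1:I, P2:I | bus: BusRdX
[4] P1: store L3 := 11 | P0:I, P1:M(11), P2:I | bus: BusUpgr
[5] P2: load  L0 | P0:I, P1:I, P2:E(70) | bus: BusRd
[6] P2: load  L3 | P0:I, P1:S(11), P2:S(11) | bus: BusRd,Flush
[7] P0: load  L3 | P0:S(11), P1:S(11), P2:S(11) | bus: BusRd
[8] P0: store L0 := 34 | P0:M(34), P1:I, P2:I | bus: BusRdX
[9] P2: store L3 := 70 | P0:I, P1:I, P2:M(70) | bus: BusUpgr
[10] P1: store L0 := 46 | P0:I, P1:M(46), P2:I | bus: BusRdX,Flush
[11] P1: load  L3 | P0:I, P1:S(70), P2:S(70) | bus: BusRd,Flush
[12] P2: store L3 := 34 | P0:I, P1:I, P2:M(34) | bus: BusUpgr
[13] P0: load  L4 | P0:M(28), P1:I, P2:I | bus: none

memory[L4] = 40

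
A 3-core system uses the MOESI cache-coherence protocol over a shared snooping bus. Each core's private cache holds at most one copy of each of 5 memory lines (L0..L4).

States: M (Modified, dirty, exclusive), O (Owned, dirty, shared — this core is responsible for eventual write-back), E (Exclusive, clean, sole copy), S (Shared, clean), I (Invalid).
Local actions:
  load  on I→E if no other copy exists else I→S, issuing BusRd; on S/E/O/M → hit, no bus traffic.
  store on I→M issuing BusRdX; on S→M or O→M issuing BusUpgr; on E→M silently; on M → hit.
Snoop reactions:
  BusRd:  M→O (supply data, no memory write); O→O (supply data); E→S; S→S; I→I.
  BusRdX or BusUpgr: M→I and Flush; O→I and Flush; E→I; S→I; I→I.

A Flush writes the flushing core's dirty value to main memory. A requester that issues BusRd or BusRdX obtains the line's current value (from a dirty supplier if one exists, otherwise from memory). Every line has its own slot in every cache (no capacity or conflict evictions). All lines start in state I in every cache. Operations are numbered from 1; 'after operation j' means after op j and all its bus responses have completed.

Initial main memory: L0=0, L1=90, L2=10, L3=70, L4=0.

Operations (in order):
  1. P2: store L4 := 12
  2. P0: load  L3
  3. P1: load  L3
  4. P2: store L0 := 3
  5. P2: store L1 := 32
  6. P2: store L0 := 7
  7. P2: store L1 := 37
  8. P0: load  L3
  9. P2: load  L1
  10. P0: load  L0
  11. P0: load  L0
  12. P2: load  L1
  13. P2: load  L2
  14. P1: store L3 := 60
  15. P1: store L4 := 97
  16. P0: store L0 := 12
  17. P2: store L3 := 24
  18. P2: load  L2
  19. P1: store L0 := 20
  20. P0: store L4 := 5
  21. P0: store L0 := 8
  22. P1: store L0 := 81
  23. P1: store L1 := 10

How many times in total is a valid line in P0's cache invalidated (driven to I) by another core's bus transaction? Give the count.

invalidations = 3

step 1: P2: store L4 := 12  ⟶  IIM  (L4)  txn=BusRdX  M[L4]=0
step 2: P0: load  L3  ⟶  EII  (L3)  txn=BusRd  M[L3]=70
step 3: P1: load  L3  ⟶  SSI  (L3)  txn=BusRd  M[L3]=70
step 4: P2: store L0 := 3  ⟶  IIM  (L0)  txn=BusRdX  M[L0]=0
step 5: P2: store L1 := 32  ⟶  IIM  (L1)  txn=BusRdX  M[L1]=90
step 6: P2: store L0 := 7  ⟶  IIM  (L0)  txn=∅  M[L0]=0
step 7: P2: store L1 := 37  ⟶  IIM  (L1)  txn=∅  M[L1]=90
step 8: P0: load  L3  ⟶  SSI  (L3)  txn=∅  M[L3]=70
step 9: P2: load  L1  ⟶  IIM  (L1)  txn=∅  M[L1]=90
step 10: P0: load  L0  ⟶  SIO  (L0)  txn=BusRd  M[L0]=0
step 11: P0: load  L0  ⟶  SIO  (L0)  txn=∅  M[L0]=0
step 12: P2: load  L1  ⟶  IIM  (L1)  txn=∅  M[L1]=90
step 13: P2: load  L2  ⟶  IIE  (L2)  txn=BusRd  M[L2]=10
step 14: P1: store L3 := 60  ⟶  IMI  (L3)  txn=BusUpgr  M[L3]=70
step 15: P1: store L4 := 97  ⟶  IMI  (L4)  txn=BusRdX+Flush  M[L4]=12
step 16: P0: store L0 := 12  ⟶  MII  (L0)  txn=BusUpgr+Flush  M[L0]=7
step 17: P2: store L3 := 24  ⟶  IIM  (L3)  txn=BusRdX+Flush  M[L3]=60
step 18: P2: load  L2  ⟶  IIE  (L2)  txn=∅  M[L2]=10
step 19: P1: store L0 := 20  ⟶  IMI  (L0)  txn=BusRdX+Flush  M[L0]=12
step 20: P0: store L4 := 5  ⟶  MII  (L4)  txn=BusRdX+Flush  M[L4]=97
step 21: P0: store L0 := 8  ⟶  MII  (L0)  txn=BusRdX+Flush  M[L0]=20
step 22: P1: store L0 := 81  ⟶  IMI  (L0)  txn=BusRdX+Flush  M[L0]=8
step 23: P1: store L1 := 10  ⟶  IMI  (L1)  txn=BusRdX+Flush  M[L1]=37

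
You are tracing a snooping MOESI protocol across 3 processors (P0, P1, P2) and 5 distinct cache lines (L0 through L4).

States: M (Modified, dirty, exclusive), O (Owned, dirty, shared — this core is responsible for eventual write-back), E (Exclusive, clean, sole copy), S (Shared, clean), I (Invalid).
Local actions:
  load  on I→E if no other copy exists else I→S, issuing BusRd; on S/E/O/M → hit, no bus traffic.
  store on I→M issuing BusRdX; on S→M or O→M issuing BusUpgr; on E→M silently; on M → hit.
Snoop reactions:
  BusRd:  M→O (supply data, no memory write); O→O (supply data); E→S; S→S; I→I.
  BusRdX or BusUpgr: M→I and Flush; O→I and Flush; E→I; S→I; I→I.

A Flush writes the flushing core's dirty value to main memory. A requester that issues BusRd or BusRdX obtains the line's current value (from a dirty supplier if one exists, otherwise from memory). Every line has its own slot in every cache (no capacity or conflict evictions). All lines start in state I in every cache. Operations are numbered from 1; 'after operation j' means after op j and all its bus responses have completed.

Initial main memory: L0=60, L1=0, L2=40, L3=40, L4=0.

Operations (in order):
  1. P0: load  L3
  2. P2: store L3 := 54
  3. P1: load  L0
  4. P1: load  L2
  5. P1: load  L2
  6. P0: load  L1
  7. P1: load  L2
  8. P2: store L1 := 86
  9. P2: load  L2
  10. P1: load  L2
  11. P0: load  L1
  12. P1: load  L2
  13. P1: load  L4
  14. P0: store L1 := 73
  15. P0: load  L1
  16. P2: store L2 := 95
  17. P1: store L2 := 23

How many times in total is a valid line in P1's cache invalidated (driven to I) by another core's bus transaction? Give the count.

invalidations = 1

  op1 P0: load  L3 → E/I/I on L3; bus BusRd; mem=40
  op2 P2: store L3 := 54 → I/I/M on L3; bus BusRdX; mem=40
  op3 P1: load  L0 → I/E/I on L0; bus BusRd; mem=60
  op4 P1: load  L2 → I/E/I on L2; bus BusRd; mem=40
  op5 P1: load  L2 → I/E/I on L2; bus (none); mem=40
  op6 P0: load  L1 → E/I/I on L1; bus BusRd; mem=0
  op7 P1: load  L2 → I/E/I on L2; bus (none); mem=40
  op8 P2: store L1 := 86 → I/I/M on L1; bus BusRdX; mem=0
  op9 P2: load  L2 → I/S/S on L2; bus BusRd; mem=40
  op10 P1: load  L2 → I/S/S on L2; bus (none); mem=40
  op11 P0: load  L1 → S/I/O on L1; bus BusRd; mem=0
  op12 P1: load  L2 → I/S/S on L2; bus (none); mem=40
  op13 P1: load  L4 → I/E/I on L4; bus BusRd; mem=0
  op14 P0: store L1 := 73 → M/I/I on L1; bus BusUpgr Flush; mem=86
  op15 P0: load  L1 → M/I/I on L1; bus (none); mem=86
  op16 P2: store L2 := 95 → I/I/M on L2; bus BusUpgr; mem=40
  op17 P1: store L2 := 23 → I/M/I on L2; bus BusRdX Flush; mem=95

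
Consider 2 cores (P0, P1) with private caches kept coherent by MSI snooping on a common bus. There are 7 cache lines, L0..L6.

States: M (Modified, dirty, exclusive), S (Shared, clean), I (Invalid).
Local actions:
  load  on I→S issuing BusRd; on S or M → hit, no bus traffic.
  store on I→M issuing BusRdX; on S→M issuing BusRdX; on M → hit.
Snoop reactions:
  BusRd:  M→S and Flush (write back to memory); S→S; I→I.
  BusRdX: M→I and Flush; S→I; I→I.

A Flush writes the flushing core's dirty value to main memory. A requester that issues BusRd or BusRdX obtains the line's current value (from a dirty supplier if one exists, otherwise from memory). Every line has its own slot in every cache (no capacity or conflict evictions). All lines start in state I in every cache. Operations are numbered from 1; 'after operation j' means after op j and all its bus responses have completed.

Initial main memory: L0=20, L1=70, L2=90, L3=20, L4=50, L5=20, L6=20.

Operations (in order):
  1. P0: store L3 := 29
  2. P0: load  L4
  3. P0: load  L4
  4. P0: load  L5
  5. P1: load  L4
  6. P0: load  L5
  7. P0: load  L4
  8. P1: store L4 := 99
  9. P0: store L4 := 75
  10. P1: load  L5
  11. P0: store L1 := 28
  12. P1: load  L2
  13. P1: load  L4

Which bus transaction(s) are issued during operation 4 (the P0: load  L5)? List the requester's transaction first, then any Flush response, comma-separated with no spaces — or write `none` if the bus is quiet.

  op1 P0: store L3 := 29 → M/I on L3; bus BusRdX; mem=20
  op2 P0: load  L4 → S/I on L4; bus BusRd; mem=50
  op3 P0: load  L4 → S/I on L4; bus (none); mem=50
  op4 P0: load  L5 → S/I on L5; bus BusRd; mem=20
  op5 P1: load  L4 → S/S on L4; bus BusRd; mem=50
  op6 P0: load  L5 → S/I on L5; bus (none); mem=20
  op7 P0: load  L4 → S/S on L4; bus (none); mem=50
  op8 P1: store L4 := 99 → I/M on L4; bus BusRdX; mem=50
  op9 P0: store L4 := 75 → M/I on L4; bus BusRdX Flush; mem=99
  op10 P1: load  L5 → S/S on L5; bus BusRd; mem=20
  op11 P0: store L1 := 28 → M/I on L1; bus BusRdX; mem=70
  op12 P1: load  L2 → I/S on L2; bus BusRd; mem=90
  op13 P1: load  L4 → S/S on L4; bus BusRd Flush; mem=75

bus = BusRd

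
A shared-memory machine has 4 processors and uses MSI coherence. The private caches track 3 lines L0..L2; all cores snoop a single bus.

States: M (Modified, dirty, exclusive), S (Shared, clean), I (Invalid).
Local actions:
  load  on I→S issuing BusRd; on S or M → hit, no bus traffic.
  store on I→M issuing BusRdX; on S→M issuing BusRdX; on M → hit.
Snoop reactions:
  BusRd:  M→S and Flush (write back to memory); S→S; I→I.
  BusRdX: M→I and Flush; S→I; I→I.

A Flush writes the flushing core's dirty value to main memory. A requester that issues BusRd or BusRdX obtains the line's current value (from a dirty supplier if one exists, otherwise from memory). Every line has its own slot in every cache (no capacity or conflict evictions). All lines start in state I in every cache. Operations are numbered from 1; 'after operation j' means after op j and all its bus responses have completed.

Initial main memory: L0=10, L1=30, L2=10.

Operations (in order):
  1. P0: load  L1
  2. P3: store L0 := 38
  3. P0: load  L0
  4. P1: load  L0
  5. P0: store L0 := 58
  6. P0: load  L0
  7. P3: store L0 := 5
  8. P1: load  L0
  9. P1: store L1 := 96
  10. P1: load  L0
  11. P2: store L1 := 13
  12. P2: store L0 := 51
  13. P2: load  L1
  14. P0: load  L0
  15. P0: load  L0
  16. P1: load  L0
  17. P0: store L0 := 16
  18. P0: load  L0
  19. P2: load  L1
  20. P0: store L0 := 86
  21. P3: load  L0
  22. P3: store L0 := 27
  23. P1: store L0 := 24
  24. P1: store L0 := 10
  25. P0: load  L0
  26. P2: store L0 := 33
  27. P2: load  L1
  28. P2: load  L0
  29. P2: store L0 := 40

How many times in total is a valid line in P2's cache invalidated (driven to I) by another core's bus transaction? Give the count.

  op1 P0: load  L1 → S/I/I/I on L1; bus BusRd; mem=30
  op2 P3: store L0 := 38 → I/I/I/M on L0; bus BusRdX; mem=10
  op3 P0: load  L0 → S/I/I/S on L0; bus BusRd Flush; mem=38
  op4 P1: load  L0 → S/S/I/S on L0; bus BusRd; mem=38
  op5 P0: store L0 := 58 → M/I/I/I on L0; bus BusRdX; mem=38
  op6 P0: load  L0 → M/I/I/I on L0; bus (none); mem=38
  op7 P3: store L0 := 5 → I/I/I/M on L0; bus BusRdX Flush; mem=58
  op8 P1: load  L0 → I/S/I/S on L0; bus BusRd Flush; mem=5
  op9 P1: store L1 := 96 → I/M/I/I on L1; bus BusRdX; mem=30
  op10 P1: load  L0 → I/S/I/S on L0; bus (none); mem=5
  op11 P2: store L1 := 13 → I/I/M/I on L1; bus BusRdX Flush; mem=96
  op12 P2: store L0 := 51 → I/I/M/I on L0; bus BusRdX; mem=5
  op13 P2: load  L1 → I/I/M/I on L1; bus (none); mem=96
  op14 P0: load  L0 → S/I/S/I on L0; bus BusRd Flush; mem=51
  op15 P0: load  L0 → S/I/S/I on L0; bus (none); mem=51
  op16 P1: load  L0 → S/S/S/I on L0; bus BusRd; mem=51
  op17 P0: store L0 := 16 → M/I/I/I on L0; bus BusRdX; mem=51
  op18 P0: load  L0 → M/I/I/I on L0; bus (none); mem=51
  op19 P2: load  L1 → I/I/M/I on L1; bus (none); mem=96
  op20 P0: store L0 := 86 → M/I/I/I on L0; bus (none); mem=51
  op21 P3: load  L0 → S/I/I/S on L0; bus BusRd Flush; mem=86
  op22 P3: store L0 := 27 → I/I/I/M on L0; bus BusRdX; mem=86
  op23 P1: store L0 := 24 → I/M/I/I on L0; bus BusRdX Flush; mem=27
  op24 P1: store L0 := 10 → I/M/I/I on L0; bus (none); mem=27
  op25 P0: load  L0 → S/S/I/I on L0; bus BusRd Flush; mem=10
  op26 P2: store L0 := 33 → I/I/M/I on L0; bus BusRdX; mem=10
  op27 P2: load  L1 → I/I/M/I on L1; bus (none); mem=96
  op28 P2: load  L0 → I/I/M/I on L0; bus (none); mem=10
  op29 P2: store L0 := 40 → I/I/M/I on L0; bus (none); mem=10

invalidations = 1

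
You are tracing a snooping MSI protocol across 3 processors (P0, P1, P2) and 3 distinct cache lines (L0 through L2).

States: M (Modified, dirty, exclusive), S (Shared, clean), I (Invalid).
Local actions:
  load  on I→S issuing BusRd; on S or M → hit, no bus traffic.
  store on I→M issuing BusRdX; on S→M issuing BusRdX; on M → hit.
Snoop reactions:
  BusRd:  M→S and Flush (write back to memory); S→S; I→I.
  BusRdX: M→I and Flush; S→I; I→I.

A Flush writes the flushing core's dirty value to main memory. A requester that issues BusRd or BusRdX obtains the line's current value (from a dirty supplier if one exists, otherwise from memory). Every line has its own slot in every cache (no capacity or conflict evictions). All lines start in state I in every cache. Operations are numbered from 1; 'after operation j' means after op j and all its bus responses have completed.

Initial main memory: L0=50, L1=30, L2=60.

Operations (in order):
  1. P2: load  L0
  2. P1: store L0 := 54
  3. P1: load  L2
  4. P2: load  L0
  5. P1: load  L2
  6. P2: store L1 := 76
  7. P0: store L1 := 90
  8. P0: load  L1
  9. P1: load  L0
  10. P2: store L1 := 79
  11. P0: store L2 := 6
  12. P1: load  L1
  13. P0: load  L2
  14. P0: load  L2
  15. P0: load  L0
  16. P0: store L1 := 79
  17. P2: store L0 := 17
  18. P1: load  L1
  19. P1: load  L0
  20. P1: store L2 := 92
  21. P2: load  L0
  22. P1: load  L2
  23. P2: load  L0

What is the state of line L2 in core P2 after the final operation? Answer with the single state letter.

state = I

1. P2: load  L0  bus=[BusRd]  L0: P0=I P1=I P2=S  mem[L0]=50
2. P1: store L0 := 54  bus=[BusRdX]  L0: P0=I P1=M P2=I  mem[L0]=50
3. P1: load  L2  bus=[BusRd]  L2: P0=I P1=S P2=I  mem[L2]=60
4. P2: load  L0  bus=[BusRd,Flush]  L0: P0=I P1=S P2=S  mem[L0]=54
5. P1: load  L2  bus=[-]  L2: P0=I P1=S P2=I  mem[L2]=60
6. P2: store L1 := 76  bus=[BusRdX]  L1: P0=I P1=I P2=M  mem[L1]=30
7. P0: store L1 := 90  bus=[BusRdX,Flush]  L1: P0=M P1=I P2=I  mem[L1]=76
8. P0: load  L1  bus=[-]  L1: P0=M P1=I P2=I  mem[L1]=76
9. P1: load  L0  bus=[-]  L0: P0=I P1=S P2=S  mem[L0]=54
10. P2: store L1 := 79  bus=[BusRdX,Flush]  L1: P0=I P1=I P2=M  mem[L1]=90
11. P0: store L2 := 6  bus=[BusRdX]  L2: P0=M P1=I P2=I  mem[L2]=60
12. P1: load  L1  bus=[BusRd,Flush]  L1: P0=I P1=S P2=S  mem[L1]=79
13. P0: load  L2  bus=[-]  L2: P0=M P1=I P2=I  mem[L2]=60
14. P0: load  L2  bus=[-]  L2: P0=M P1=I P2=I  mem[L2]=60
15. P0: load  L0  bus=[BusRd]  L0: P0=S P1=S P2=S  mem[L0]=54
16. P0: store L1 := 79  bus=[BusRdX]  L1: P0=M P1=I P2=I  mem[L1]=79
17. P2: store L0 := 17  bus=[BusRdX]  L0: P0=I P1=I P2=M  mem[L0]=54
18. P1: load  L1  bus=[BusRd,Flush]  L1: P0=S P1=S P2=I  mem[L1]=79
19. P1: load  L0  bus=[BusRd,Flush]  L0: P0=I P1=S P2=S  mem[L0]=17
20. P1: store L2 := 92  bus=[BusRdX,Flush]  L2: P0=I P1=M P2=I  mem[L2]=6
21. P2: load  L0  bus=[-]  L0: P0=I P1=S P2=S  mem[L0]=17
22. P1: load  L2  bus=[-]  L2: P0=I P1=M P2=I  mem[L2]=6
23. P2: load  L0  bus=[-]  L0: P0=I P1=S P2=S  mem[L0]=17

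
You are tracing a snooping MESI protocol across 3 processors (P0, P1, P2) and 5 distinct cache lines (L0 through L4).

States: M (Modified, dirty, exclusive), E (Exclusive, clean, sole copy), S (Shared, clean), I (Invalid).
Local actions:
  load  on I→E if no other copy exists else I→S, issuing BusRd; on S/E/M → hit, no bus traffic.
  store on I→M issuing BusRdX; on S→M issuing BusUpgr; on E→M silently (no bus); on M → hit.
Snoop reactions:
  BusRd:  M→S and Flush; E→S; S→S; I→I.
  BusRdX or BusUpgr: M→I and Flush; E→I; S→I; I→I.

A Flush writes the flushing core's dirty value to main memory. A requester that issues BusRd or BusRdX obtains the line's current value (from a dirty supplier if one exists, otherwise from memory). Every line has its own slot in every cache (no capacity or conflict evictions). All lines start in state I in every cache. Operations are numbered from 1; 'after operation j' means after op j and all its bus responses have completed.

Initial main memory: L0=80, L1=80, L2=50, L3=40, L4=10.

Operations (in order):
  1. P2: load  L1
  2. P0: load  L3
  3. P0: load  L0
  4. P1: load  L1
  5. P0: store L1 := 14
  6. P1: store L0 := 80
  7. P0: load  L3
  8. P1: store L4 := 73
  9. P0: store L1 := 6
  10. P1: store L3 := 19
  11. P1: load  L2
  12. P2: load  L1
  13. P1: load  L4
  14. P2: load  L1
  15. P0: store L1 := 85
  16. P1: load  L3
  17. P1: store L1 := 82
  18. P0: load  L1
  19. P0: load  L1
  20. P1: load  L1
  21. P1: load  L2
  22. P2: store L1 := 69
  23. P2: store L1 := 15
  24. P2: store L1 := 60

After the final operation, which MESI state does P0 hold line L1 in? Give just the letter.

state = I

  op1 P2: load  L1 → I/I/E on L1; bus BusRd; mem=80
  op2 P0: load  L3 → E/I/I on L3; bus BusRd; mem=40
  op3 P0: load  L0 → E/I/I on L0; bus BusRd; mem=80
  op4 P1: load  L1 → I/S/S on L1; bus BusRd; mem=80
  op5 P0: store L1 := 14 → M/I/I on L1; bus BusRdX; mem=80
  op6 P1: store L0 := 80 → I/M/I on L0; bus BusRdX; mem=80
  op7 P0: load  L3 → E/I/I on L3; bus (none); mem=40
  op8 P1: store L4 := 73 → I/M/I on L4; bus BusRdX; mem=10
  op9 P0: store L1 := 6 → M/I/I on L1; bus (none); mem=80
  op10 P1: store L3 := 19 → I/M/I on L3; bus BusRdX; mem=40
  op11 P1: load  L2 → I/E/I on L2; bus BusRd; mem=50
  op12 P2: load  L1 → S/I/S on L1; bus BusRd Flush; mem=6
  op13 P1: load  L4 → I/M/I on L4; bus (none); mem=10
  op14 P2: load  L1 → S/I/S on L1; bus (none); mem=6
  op15 P0: store L1 := 85 → M/I/I on L1; bus BusUpgr; mem=6
  op16 P1: load  L3 → I/M/I on L3; bus (none); mem=40
  op17 P1: store L1 := 82 → I/M/I on L1; bus BusRdX Flush; mem=85
  op18 P0: load  L1 → S/S/I on L1; bus BusRd Flush; mem=82
  op19 P0: load  L1 → S/S/I on L1; bus (none); mem=82
  op20 P1: load  L1 → S/S/I on L1; bus (none); mem=82
  op21 P1: load  L2 → I/E/I on L2; bus (none); mem=50
  op22 P2: store L1 := 69 → I/I/M on L1; bus BusRdX; mem=82
  op23 P2: store L1 := 15 → I/I/M on L1; bus (none); mem=82
  op24 P2: store L1 := 60 → I/I/M on L1; bus (none); mem=82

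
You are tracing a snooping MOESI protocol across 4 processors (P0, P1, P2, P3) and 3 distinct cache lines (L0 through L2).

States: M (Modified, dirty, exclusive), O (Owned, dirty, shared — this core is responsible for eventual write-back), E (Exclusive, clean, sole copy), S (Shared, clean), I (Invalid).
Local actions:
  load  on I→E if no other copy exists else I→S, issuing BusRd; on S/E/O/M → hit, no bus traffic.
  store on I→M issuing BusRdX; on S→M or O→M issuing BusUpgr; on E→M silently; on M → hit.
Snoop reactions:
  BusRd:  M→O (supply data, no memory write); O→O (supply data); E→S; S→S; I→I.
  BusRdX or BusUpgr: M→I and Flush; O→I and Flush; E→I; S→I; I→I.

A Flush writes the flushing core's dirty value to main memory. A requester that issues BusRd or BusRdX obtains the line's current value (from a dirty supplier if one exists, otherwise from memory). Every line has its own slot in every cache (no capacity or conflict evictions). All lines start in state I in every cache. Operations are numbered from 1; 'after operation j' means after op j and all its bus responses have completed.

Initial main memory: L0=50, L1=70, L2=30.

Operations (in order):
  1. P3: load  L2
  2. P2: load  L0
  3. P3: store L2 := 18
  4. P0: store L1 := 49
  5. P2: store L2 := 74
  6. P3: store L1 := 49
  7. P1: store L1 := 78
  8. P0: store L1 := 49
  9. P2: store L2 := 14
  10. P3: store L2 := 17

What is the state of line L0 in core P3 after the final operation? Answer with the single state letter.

state = I

[1] P3: load  L2 | P0:I, P1:I, P2:I, P3:E(30) | bus: BusRd
[2] P2: load  L0 | P0:I, P1:I, P2:E(50), P3:I | bus: BusRd
[3] P3: store L2 := 18 | P0:I, P1:I, P2:I, P3:M(18) | bus: none
[4] P0: store L1 := 49 | P0:M(49), P1:I, P2:I, P3:I | bus: BusRdX
[5] P2: store L2 := 74 | P0:I, P1:I, P2:M(74), P3:I | bus: BusRdX,Flush
[6] P3: store L1 := 49 | P0:I, P1:I, P2:I, P3:M(49) | bus: BusRdX,Flush
[7] P1: store L1 := 78 | P0:I, P1:M(78), P2:I, P3:I | bus: BusRdX,Flush
[8] P0: store L1 := 49 | P0:M(49), P1:I, P2:I, P3:I | bus: BusRdX,Flush
[9] P2: store L2 := 14 | P0:I, P1:I, P2:M(14), P3:I | bus: none
[10] P3: store L2 := 17 | P0:I, P1:I, P2:I, P3:M(17) | bus: BusRdX,Flush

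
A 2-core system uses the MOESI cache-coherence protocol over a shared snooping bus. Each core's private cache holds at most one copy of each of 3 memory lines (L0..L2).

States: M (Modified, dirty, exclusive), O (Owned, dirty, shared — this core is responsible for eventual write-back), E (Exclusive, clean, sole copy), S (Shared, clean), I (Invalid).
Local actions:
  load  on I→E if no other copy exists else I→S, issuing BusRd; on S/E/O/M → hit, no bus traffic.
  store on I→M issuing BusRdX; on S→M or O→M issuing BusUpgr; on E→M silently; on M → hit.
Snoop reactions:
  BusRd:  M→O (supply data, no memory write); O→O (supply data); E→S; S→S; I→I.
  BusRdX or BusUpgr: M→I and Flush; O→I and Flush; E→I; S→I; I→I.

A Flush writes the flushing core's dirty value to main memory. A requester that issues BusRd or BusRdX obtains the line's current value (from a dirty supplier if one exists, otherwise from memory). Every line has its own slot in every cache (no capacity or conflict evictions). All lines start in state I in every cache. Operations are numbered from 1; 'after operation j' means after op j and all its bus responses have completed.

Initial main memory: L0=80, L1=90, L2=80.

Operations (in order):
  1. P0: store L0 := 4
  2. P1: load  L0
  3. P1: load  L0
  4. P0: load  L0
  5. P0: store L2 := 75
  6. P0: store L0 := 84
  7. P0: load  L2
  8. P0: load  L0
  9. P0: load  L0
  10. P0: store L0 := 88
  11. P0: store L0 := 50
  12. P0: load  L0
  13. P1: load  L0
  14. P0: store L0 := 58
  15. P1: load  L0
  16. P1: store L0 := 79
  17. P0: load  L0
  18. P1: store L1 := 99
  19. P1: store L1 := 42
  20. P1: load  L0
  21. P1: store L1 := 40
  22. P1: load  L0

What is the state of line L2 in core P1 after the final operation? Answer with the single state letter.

state = I

step 1: P0: store L0 := 4  ⟶  MI  (L0)  txn=BusRdX  M[L0]=80
step 2: P1: load  L0  ⟶  OS  (L0)  txn=BusRd  M[L0]=80
step 3: P1: load  L0  ⟶  OS  (L0)  txn=∅  M[L0]=80
step 4: P0: load  L0  ⟶  OS  (L0)  txn=∅  M[L0]=80
step 5: P0: store L2 := 75  ⟶  MI  (L2)  txn=BusRdX  M[L2]=80
step 6: P0: store L0 := 84  ⟶  MI  (L0)  txn=BusUpgr  M[L0]=80
step 7: P0: load  L2  ⟶  MI  (L2)  txn=∅  M[L2]=80
step 8: P0: load  L0  ⟶  MI  (L0)  txn=∅  M[L0]=80
step 9: P0: load  L0  ⟶  MI  (L0)  txn=∅  M[L0]=80
step 10: P0: store L0 := 88  ⟶  MI  (L0)  txn=∅  M[L0]=80
step 11: P0: store L0 := 50  ⟶  MI  (L0)  txn=∅  M[L0]=80
step 12: P0: load  L0  ⟶  MI  (L0)  txn=∅  M[L0]=80
step 13: P1: load  L0  ⟶  OS  (L0)  txn=BusRd  M[L0]=80
step 14: P0: store L0 := 58  ⟶  MI  (L0)  txn=BusUpgr  M[L0]=80
step 15: P1: load  L0  ⟶  OS  (L0)  txn=BusRd  M[L0]=80
step 16: P1: store L0 := 79  ⟶  IM  (L0)  txn=BusUpgr+Flush  M[L0]=58
step 17: P0: load  L0  ⟶  SO  (L0)  txn=BusRd  M[L0]=58
step 18: P1: store L1 := 99  ⟶  IM  (L1)  txn=BusRdX  M[L1]=90
step 19: P1: store L1 := 42  ⟶  IM  (L1)  txn=∅  M[L1]=90
step 20: P1: load  L0  ⟶  SO  (L0)  txn=∅  M[L0]=58
step 21: P1: store L1 := 40  ⟶  IM  (L1)  txn=∅  M[L1]=90
step 22: P1: load  L0  ⟶  SO  (L0)  txn=∅  M[L0]=58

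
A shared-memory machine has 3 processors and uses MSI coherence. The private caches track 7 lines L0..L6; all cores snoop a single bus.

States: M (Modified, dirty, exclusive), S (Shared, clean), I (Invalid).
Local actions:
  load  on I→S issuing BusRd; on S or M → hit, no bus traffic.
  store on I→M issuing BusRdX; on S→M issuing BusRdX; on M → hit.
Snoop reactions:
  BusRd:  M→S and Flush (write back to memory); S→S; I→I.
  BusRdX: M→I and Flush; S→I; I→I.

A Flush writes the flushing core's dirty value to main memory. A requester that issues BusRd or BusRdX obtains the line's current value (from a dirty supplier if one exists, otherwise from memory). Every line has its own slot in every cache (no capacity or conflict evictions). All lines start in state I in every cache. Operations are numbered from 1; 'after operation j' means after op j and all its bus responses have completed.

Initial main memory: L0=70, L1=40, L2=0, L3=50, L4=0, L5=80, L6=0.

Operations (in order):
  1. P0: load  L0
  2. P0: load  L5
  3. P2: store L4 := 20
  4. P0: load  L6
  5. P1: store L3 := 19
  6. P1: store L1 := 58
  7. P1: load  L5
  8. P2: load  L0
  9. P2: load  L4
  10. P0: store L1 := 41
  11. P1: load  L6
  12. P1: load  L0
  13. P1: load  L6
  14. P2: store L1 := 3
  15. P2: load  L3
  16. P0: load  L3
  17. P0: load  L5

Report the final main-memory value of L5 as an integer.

memory[L5] = 80

[1] P0: load  L0 | P0:S(70), P1:I, P2:I | bus: BusRd
[2] P0: load  L5 | P0:S(80), P1:I, P2:I | bus: BusRd
[3] P2: store L4 := 20 | P0:I, P1:I, P2:M(20) | bus: BusRdX
[4] P0: load  L6 | P0:S(0), P1:I, P2:I | bus: BusRd
[5] P1: store L3 := 19 | P0:I, P1:M(19), P2:I | bus: BusRdX
[6] P1: store L1 := 58 | P0:I, P1:M(58), P2:I | bus: BusRdX
[7] P1: load  L5 | P0:S(80), P1:S(80), P2:I | bus: BusRd
[8] P2: load  L0 | P0:S(70), P1:I, P2:S(70) | bus: BusRd
[9] P2: load  L4 | P0:I, P1:I, P2:M(20) | bus: none
[10] P0: store L1 := 41 | P0:M(41), P1:I, P2:I | bus: BusRdX,Flush
[11] P1: load  L6 | P0:S(0), P1:S(0), P2:I | bus: BusRd
[12] P1: load  L0 | P0:S(70), P1:S(70), P2:S(70) | bus: BusRd
[13] P1: load  L6 | P0:S(0), P1:S(0), P2:I | bus: none
[14] P2: store L1 := 3 | P0:I, P1:I, P2:M(3) | bus: BusRdX,Flush
[15] P2: load  L3 | P0:I, P1:S(19), P2:S(19) | bus: BusRd,Flush
[16] P0: load  L3 | P0:S(19), P1:S(19), P2:S(19) | bus: BusRd
[17] P0: load  L5 | P0:S(80), P1:S(80), P2:I | bus: none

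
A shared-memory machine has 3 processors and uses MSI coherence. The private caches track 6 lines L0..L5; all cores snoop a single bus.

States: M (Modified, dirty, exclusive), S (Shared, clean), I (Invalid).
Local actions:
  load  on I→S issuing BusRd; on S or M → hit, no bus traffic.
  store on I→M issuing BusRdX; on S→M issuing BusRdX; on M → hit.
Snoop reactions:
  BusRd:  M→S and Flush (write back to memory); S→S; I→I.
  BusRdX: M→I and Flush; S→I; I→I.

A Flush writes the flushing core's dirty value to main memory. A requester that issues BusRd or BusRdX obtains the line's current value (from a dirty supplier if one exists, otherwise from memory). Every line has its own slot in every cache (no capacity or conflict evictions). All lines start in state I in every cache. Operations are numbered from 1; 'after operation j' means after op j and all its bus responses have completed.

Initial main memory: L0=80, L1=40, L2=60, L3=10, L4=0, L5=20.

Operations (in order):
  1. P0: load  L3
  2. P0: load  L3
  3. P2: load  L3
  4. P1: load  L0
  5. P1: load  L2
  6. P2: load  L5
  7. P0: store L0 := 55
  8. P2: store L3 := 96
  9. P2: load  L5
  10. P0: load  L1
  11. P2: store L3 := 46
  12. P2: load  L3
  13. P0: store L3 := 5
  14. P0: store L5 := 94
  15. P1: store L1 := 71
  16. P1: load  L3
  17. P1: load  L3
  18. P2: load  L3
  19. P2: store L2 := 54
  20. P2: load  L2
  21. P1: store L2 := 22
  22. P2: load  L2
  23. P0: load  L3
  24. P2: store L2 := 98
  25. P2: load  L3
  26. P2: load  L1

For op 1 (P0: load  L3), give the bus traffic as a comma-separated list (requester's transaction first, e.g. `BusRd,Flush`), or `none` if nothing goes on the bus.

  op1 P0: load  L3 → S/I/I on L3; bus BusRd; mem=10
  op2 P0: load  L3 → S/I/I on L3; bus (none); mem=10
  op3 P2: load  L3 → S/I/S on L3; bus BusRd; mem=10
  op4 P1: load  L0 → I/S/I on L0; bus BusRd; mem=80
  op5 P1: load  L2 → I/S/I on L2; bus BusRd; mem=60
  op6 P2: load  L5 → I/I/S on L5; bus BusRd; mem=20
  op7 P0: store L0 := 55 → M/I/I on L0; bus BusRdX; mem=80
  op8 P2: store L3 := 96 → I/I/M on L3; bus BusRdX; mem=10
  op9 P2: load  L5 → I/I/S on L5; bus (none); mem=20
  op10 P0: load  L1 → S/I/I on L1; bus BusRd; mem=40
  op11 P2: store L3 := 46 → I/I/M on L3; bus (none); mem=10
  op12 P2: load  L3 → I/I/M on L3; bus (none); mem=10
  op13 P0: store L3 := 5 → M/I/I on L3; bus BusRdX Flush; mem=46
  op14 P0: store L5 := 94 → M/I/I on L5; bus BusRdX; mem=20
  op15 P1: store L1 := 71 → I/M/I on L1; bus BusRdX; mem=40
  op16 P1: load  L3 → S/S/I on L3; bus BusRd Flush; mem=5
  op17 P1: load  L3 → S/S/I on L3; bus (none); mem=5
  op18 P2: load  L3 → S/S/S on L3; bus BusRd; mem=5
  op19 P2: store L2 := 54 → I/I/M on L2; bus BusRdX; mem=60
  op20 P2: load  L2 → I/I/M on L2; bus (none); mem=60
  op21 P1: store L2 := 22 → I/M/I on L2; bus BusRdX Flush; mem=54
  op22 P2: load  L2 → I/S/S on L2; bus BusRd Flush; mem=22
  op23 P0: load  L3 → S/S/S on L3; bus (none); mem=5
  op24 P2: store L2 := 98 → I/I/M on L2; bus BusRdX; mem=22
  op25 P2: load  L3 → S/S/S on L3; bus (none); mem=5
  op26 P2: load  L1 → I/S/S on L1; bus BusRd Flush; mem=71

bus = BusRd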